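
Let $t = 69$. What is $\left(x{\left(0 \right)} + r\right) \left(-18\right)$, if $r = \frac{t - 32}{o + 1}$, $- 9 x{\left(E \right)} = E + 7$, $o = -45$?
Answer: $\frac{641}{22} \approx 29.136$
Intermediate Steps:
$x{\left(E \right)} = - \frac{7}{9} - \frac{E}{9}$ ($x{\left(E \right)} = - \frac{E + 7}{9} = - \frac{7 + E}{9} = - \frac{7}{9} - \frac{E}{9}$)
$r = - \frac{37}{44}$ ($r = \frac{69 - 32}{-45 + 1} = \frac{37}{-44} = 37 \left(- \frac{1}{44}\right) = - \frac{37}{44} \approx -0.84091$)
$\left(x{\left(0 \right)} + r\right) \left(-18\right) = \left(\left(- \frac{7}{9} - 0\right) - \frac{37}{44}\right) \left(-18\right) = \left(\left(- \frac{7}{9} + 0\right) - \frac{37}{44}\right) \left(-18\right) = \left(- \frac{7}{9} - \frac{37}{44}\right) \left(-18\right) = \left(- \frac{641}{396}\right) \left(-18\right) = \frac{641}{22}$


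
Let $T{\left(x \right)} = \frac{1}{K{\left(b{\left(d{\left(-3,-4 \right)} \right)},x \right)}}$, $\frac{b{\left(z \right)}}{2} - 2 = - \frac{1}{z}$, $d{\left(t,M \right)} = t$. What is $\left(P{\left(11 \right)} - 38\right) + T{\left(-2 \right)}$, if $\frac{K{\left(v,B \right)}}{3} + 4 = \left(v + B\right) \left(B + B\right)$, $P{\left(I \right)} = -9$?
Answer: $- \frac{2069}{44} \approx -47.023$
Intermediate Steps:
$b{\left(z \right)} = 4 - \frac{2}{z}$ ($b{\left(z \right)} = 4 + 2 \left(- \frac{1}{z}\right) = 4 - \frac{2}{z}$)
$K{\left(v,B \right)} = -12 + 6 B \left(B + v\right)$ ($K{\left(v,B \right)} = -12 + 3 \left(v + B\right) \left(B + B\right) = -12 + 3 \left(B + v\right) 2 B = -12 + 3 \cdot 2 B \left(B + v\right) = -12 + 6 B \left(B + v\right)$)
$T{\left(x \right)} = \frac{1}{-12 + 6 x^{2} + 28 x}$ ($T{\left(x \right)} = \frac{1}{-12 + 6 x^{2} + 6 x \left(4 - \frac{2}{-3}\right)} = \frac{1}{-12 + 6 x^{2} + 6 x \left(4 - - \frac{2}{3}\right)} = \frac{1}{-12 + 6 x^{2} + 6 x \left(4 + \frac{2}{3}\right)} = \frac{1}{-12 + 6 x^{2} + 6 x \frac{14}{3}} = \frac{1}{-12 + 6 x^{2} + 28 x}$)
$\left(P{\left(11 \right)} - 38\right) + T{\left(-2 \right)} = \left(-9 - 38\right) + \frac{1}{2 \left(-6 + 3 \left(-2\right)^{2} + 14 \left(-2\right)\right)} = -47 + \frac{1}{2 \left(-6 + 3 \cdot 4 - 28\right)} = -47 + \frac{1}{2 \left(-6 + 12 - 28\right)} = -47 + \frac{1}{2 \left(-22\right)} = -47 + \frac{1}{2} \left(- \frac{1}{22}\right) = -47 - \frac{1}{44} = - \frac{2069}{44}$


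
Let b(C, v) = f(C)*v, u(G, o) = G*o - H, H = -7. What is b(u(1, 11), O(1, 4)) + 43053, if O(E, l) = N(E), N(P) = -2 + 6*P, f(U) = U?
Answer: 43125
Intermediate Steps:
u(G, o) = 7 + G*o (u(G, o) = G*o - 1*(-7) = G*o + 7 = 7 + G*o)
O(E, l) = -2 + 6*E
b(C, v) = C*v
b(u(1, 11), O(1, 4)) + 43053 = (7 + 1*11)*(-2 + 6*1) + 43053 = (7 + 11)*(-2 + 6) + 43053 = 18*4 + 43053 = 72 + 43053 = 43125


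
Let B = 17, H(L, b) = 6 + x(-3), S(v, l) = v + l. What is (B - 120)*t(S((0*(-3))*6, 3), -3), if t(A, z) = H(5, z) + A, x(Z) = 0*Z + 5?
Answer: -1442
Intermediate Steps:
S(v, l) = l + v
x(Z) = 5 (x(Z) = 0 + 5 = 5)
H(L, b) = 11 (H(L, b) = 6 + 5 = 11)
t(A, z) = 11 + A
(B - 120)*t(S((0*(-3))*6, 3), -3) = (17 - 120)*(11 + (3 + (0*(-3))*6)) = -103*(11 + (3 + 0*6)) = -103*(11 + (3 + 0)) = -103*(11 + 3) = -103*14 = -1442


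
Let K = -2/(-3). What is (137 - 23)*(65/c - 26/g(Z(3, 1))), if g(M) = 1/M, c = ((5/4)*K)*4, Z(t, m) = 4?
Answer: -9633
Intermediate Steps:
K = 2/3 (K = -2*(-1/3) = 2/3 ≈ 0.66667)
c = 10/3 (c = ((5/4)*(2/3))*4 = (5/6)*4 = 10/3 ≈ 3.3333)
(137 - 23)*(65/c - 26/g(Z(3, 1))) = (137 - 23)*(65/(10/3) - 26/(1/4)) = 114*(65*(3/10) - 26/1/4) = 114*(39/2 - 26*4) = 114*(39/2 - 104) = 114*(-169/2) = -9633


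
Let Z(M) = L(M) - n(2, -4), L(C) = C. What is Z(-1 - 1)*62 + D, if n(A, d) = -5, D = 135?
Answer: 321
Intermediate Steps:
Z(M) = 5 + M (Z(M) = M - 1*(-5) = M + 5 = 5 + M)
Z(-1 - 1)*62 + D = (5 + (-1 - 1))*62 + 135 = (5 - 2)*62 + 135 = 3*62 + 135 = 186 + 135 = 321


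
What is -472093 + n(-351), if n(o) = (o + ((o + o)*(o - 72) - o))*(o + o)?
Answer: -208928185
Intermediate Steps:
n(o) = 4*o**2*(-72 + o) (n(o) = (o + ((2*o)*(-72 + o) - o))*(2*o) = (o + (2*o*(-72 + o) - o))*(2*o) = (o + (-o + 2*o*(-72 + o)))*(2*o) = (2*o*(-72 + o))*(2*o) = 4*o**2*(-72 + o))
-472093 + n(-351) = -472093 + 4*(-351)**2*(-72 - 351) = -472093 + 4*123201*(-423) = -472093 - 208456092 = -208928185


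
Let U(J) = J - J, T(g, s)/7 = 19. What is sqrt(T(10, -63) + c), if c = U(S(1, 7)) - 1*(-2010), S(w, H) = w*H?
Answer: sqrt(2143) ≈ 46.293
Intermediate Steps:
S(w, H) = H*w
T(g, s) = 133 (T(g, s) = 7*19 = 133)
U(J) = 0
c = 2010 (c = 0 - 1*(-2010) = 0 + 2010 = 2010)
sqrt(T(10, -63) + c) = sqrt(133 + 2010) = sqrt(2143)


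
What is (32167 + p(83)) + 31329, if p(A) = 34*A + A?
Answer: 66401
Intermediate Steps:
p(A) = 35*A
(32167 + p(83)) + 31329 = (32167 + 35*83) + 31329 = (32167 + 2905) + 31329 = 35072 + 31329 = 66401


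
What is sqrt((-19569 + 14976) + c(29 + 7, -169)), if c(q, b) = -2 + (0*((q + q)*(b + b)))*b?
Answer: I*sqrt(4595) ≈ 67.786*I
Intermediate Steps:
c(q, b) = -2 (c(q, b) = -2 + (0*((2*q)*(2*b)))*b = -2 + (0*(4*b*q))*b = -2 + 0*b = -2 + 0 = -2)
sqrt((-19569 + 14976) + c(29 + 7, -169)) = sqrt((-19569 + 14976) - 2) = sqrt(-4593 - 2) = sqrt(-4595) = I*sqrt(4595)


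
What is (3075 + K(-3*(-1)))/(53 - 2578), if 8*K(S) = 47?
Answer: -24647/20200 ≈ -1.2201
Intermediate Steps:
K(S) = 47/8 (K(S) = (⅛)*47 = 47/8)
(3075 + K(-3*(-1)))/(53 - 2578) = (3075 + 47/8)/(53 - 2578) = (24647/8)/(-2525) = (24647/8)*(-1/2525) = -24647/20200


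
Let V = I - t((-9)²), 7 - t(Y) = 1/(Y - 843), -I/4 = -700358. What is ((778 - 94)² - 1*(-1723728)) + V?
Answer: 3804672857/762 ≈ 4.9930e+6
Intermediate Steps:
I = 2801432 (I = -4*(-700358) = 2801432)
t(Y) = 7 - 1/(-843 + Y) (t(Y) = 7 - 1/(Y - 843) = 7 - 1/(-843 + Y))
V = 2134685849/762 (V = 2801432 - (-5902 + 7*(-9)²)/(-843 + (-9)²) = 2801432 - (-5902 + 7*81)/(-843 + 81) = 2801432 - (-5902 + 567)/(-762) = 2801432 - (-1)*(-5335)/762 = 2801432 - 1*5335/762 = 2801432 - 5335/762 = 2134685849/762 ≈ 2.8014e+6)
((778 - 94)² - 1*(-1723728)) + V = ((778 - 94)² - 1*(-1723728)) + 2134685849/762 = (684² + 1723728) + 2134685849/762 = (467856 + 1723728) + 2134685849/762 = 2191584 + 2134685849/762 = 3804672857/762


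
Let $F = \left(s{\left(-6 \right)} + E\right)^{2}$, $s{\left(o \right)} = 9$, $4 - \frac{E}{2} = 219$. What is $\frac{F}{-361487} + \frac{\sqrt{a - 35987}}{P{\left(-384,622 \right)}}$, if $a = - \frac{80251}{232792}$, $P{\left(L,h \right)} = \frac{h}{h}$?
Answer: $- \frac{177241}{361487} + \frac{i \sqrt{487557583449090}}{116396} \approx -0.49031 + 189.7 i$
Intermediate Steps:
$E = -430$ ($E = 8 - 438 = -430$)
$P{\left(L,h \right)} = 1$
$a = - \frac{80251}{232792}$ ($a = \left(-80251\right) \frac{1}{232792} = - \frac{80251}{232792} \approx -0.34473$)
$F = 177241$ ($F = \left(9 - 430\right)^{2} = \left(-421\right)^{2} = 177241$)
$\frac{F}{-361487} + \frac{\sqrt{a - 35987}}{P{\left(-384,622 \right)}} = \frac{177241}{-361487} + \frac{\sqrt{- \frac{80251}{232792} - 35987}}{1} = 177241 \left(- \frac{1}{361487}\right) + \sqrt{- \frac{8377565955}{232792}} \cdot 1 = - \frac{177241}{361487} + \frac{i \sqrt{487557583449090}}{116396} \cdot 1 = - \frac{177241}{361487} + \frac{i \sqrt{487557583449090}}{116396}$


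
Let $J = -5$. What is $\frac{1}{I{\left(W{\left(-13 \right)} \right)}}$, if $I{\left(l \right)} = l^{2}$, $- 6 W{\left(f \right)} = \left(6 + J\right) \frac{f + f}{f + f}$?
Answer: $36$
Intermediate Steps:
$W{\left(f \right)} = - \frac{1}{6}$ ($W{\left(f \right)} = - \frac{\left(6 - 5\right) \frac{f + f}{f + f}}{6} = - \frac{1 \frac{2 f}{2 f}}{6} = - \frac{1 \cdot 2 f \frac{1}{2 f}}{6} = - \frac{1 \cdot 1}{6} = \left(- \frac{1}{6}\right) 1 = - \frac{1}{6}$)
$\frac{1}{I{\left(W{\left(-13 \right)} \right)}} = \frac{1}{\left(- \frac{1}{6}\right)^{2}} = \frac{1}{\frac{1}{36}} = 36$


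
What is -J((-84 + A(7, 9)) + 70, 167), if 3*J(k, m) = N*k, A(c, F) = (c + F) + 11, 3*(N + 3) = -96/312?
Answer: 121/9 ≈ 13.444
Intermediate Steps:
N = -121/39 (N = -3 + (-96/312)/3 = -3 + (-96*1/312)/3 = -3 + (⅓)*(-4/13) = -3 - 4/39 = -121/39 ≈ -3.1026)
A(c, F) = 11 + F + c (A(c, F) = (F + c) + 11 = 11 + F + c)
J(k, m) = -121*k/117 (J(k, m) = (-121*k/39)/3 = -121*k/117)
-J((-84 + A(7, 9)) + 70, 167) = -(-121)*((-84 + (11 + 9 + 7)) + 70)/117 = -(-121)*((-84 + 27) + 70)/117 = -(-121)*(-57 + 70)/117 = -(-121)*13/117 = -1*(-121/9) = 121/9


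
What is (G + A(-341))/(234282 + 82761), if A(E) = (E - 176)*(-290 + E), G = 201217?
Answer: 527444/317043 ≈ 1.6636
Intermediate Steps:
A(E) = (-290 + E)*(-176 + E) (A(E) = (-176 + E)*(-290 + E) = (-290 + E)*(-176 + E))
(G + A(-341))/(234282 + 82761) = (201217 + (51040 + (-341)² - 466*(-341)))/(234282 + 82761) = (201217 + (51040 + 116281 + 158906))/317043 = (201217 + 326227)*(1/317043) = 527444*(1/317043) = 527444/317043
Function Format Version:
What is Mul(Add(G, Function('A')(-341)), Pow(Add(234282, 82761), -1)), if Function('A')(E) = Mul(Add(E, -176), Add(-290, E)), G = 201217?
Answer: Rational(527444, 317043) ≈ 1.6636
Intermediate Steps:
Function('A')(E) = Mul(Add(-290, E), Add(-176, E)) (Function('A')(E) = Mul(Add(-176, E), Add(-290, E)) = Mul(Add(-290, E), Add(-176, E)))
Mul(Add(G, Function('A')(-341)), Pow(Add(234282, 82761), -1)) = Mul(Add(201217, Add(51040, Pow(-341, 2), Mul(-466, -341))), Pow(Add(234282, 82761), -1)) = Mul(Add(201217, Add(51040, 116281, 158906)), Pow(317043, -1)) = Mul(Add(201217, 326227), Rational(1, 317043)) = Mul(527444, Rational(1, 317043)) = Rational(527444, 317043)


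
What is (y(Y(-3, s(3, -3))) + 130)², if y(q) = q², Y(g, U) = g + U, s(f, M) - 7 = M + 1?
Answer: 17956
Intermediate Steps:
s(f, M) = 8 + M (s(f, M) = 7 + (M + 1) = 7 + (1 + M) = 8 + M)
Y(g, U) = U + g
(y(Y(-3, s(3, -3))) + 130)² = (((8 - 3) - 3)² + 130)² = ((5 - 3)² + 130)² = (2² + 130)² = (4 + 130)² = 134² = 17956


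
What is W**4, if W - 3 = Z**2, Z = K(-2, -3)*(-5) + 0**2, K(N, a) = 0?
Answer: 81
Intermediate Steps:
Z = 0 (Z = 0*(-5) + 0**2 = 0 + 0 = 0)
W = 3 (W = 3 + 0**2 = 3 + 0 = 3)
W**4 = 3**4 = 81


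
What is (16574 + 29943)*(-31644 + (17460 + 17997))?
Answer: 177369321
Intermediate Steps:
(16574 + 29943)*(-31644 + (17460 + 17997)) = 46517*(-31644 + 35457) = 46517*3813 = 177369321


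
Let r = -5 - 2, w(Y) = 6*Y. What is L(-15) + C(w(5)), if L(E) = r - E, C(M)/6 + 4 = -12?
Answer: -88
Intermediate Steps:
C(M) = -96 (C(M) = -24 + 6*(-12) = -24 - 72 = -96)
r = -7
L(E) = -7 - E
L(-15) + C(w(5)) = (-7 - 1*(-15)) - 96 = (-7 + 15) - 96 = 8 - 96 = -88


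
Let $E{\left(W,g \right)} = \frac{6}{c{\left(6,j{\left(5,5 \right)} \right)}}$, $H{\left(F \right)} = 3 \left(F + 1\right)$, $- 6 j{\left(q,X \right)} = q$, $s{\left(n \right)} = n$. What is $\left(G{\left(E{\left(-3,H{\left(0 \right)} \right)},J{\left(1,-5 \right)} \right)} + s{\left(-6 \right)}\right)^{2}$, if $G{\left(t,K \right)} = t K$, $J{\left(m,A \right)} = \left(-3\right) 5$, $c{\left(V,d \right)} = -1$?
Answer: $7056$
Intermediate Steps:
$j{\left(q,X \right)} = - \frac{q}{6}$
$H{\left(F \right)} = 3 + 3 F$ ($H{\left(F \right)} = 3 \left(1 + F\right) = 3 + 3 F$)
$E{\left(W,g \right)} = -6$ ($E{\left(W,g \right)} = \frac{6}{-1} = 6 \left(-1\right) = -6$)
$J{\left(m,A \right)} = -15$
$G{\left(t,K \right)} = K t$
$\left(G{\left(E{\left(-3,H{\left(0 \right)} \right)},J{\left(1,-5 \right)} \right)} + s{\left(-6 \right)}\right)^{2} = \left(\left(-15\right) \left(-6\right) - 6\right)^{2} = \left(90 - 6\right)^{2} = 84^{2} = 7056$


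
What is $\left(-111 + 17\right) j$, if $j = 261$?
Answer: $-24534$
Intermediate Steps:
$\left(-111 + 17\right) j = \left(-111 + 17\right) 261 = \left(-94\right) 261 = -24534$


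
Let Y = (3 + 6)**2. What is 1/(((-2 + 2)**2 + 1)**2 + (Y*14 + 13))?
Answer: 1/1148 ≈ 0.00087108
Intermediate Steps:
Y = 81 (Y = 9**2 = 81)
1/(((-2 + 2)**2 + 1)**2 + (Y*14 + 13)) = 1/(((-2 + 2)**2 + 1)**2 + (81*14 + 13)) = 1/((0**2 + 1)**2 + (1134 + 13)) = 1/((0 + 1)**2 + 1147) = 1/(1**2 + 1147) = 1/(1 + 1147) = 1/1148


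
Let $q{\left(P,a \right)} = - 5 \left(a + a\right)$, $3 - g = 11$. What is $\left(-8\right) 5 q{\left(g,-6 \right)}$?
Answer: $-2400$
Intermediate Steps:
$g = -8$ ($g = 3 - 11 = -8$)
$q{\left(P,a \right)} = - 10 a$ ($q{\left(P,a \right)} = - 5 \cdot 2 a = - 10 a$)
$\left(-8\right) 5 q{\left(g,-6 \right)} = \left(-8\right) 5 \left(\left(-10\right) \left(-6\right)\right) = \left(-40\right) 60 = -2400$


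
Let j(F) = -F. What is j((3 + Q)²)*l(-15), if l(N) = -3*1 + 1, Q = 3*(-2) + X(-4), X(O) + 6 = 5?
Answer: 32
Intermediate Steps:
X(O) = -1 (X(O) = -6 + 5 = -1)
Q = -7 (Q = 3*(-2) - 1 = -6 - 1 = -7)
l(N) = -2 (l(N) = -3 + 1 = -2)
j((3 + Q)²)*l(-15) = -(3 - 7)²*(-2) = -1*(-4)²*(-2) = -1*16*(-2) = -16*(-2) = 32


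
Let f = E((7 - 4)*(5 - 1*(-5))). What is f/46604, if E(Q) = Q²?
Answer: 225/11651 ≈ 0.019312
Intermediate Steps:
f = 900 (f = ((7 - 4)*(5 - 1*(-5)))² = (3*(5 + 5))² = (3*10)² = 30² = 900)
f/46604 = 900/46604 = 900*(1/46604) = 225/11651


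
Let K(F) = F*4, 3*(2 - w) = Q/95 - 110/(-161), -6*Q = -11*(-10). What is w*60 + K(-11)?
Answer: 607472/9177 ≈ 66.195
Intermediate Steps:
Q = -55/3 (Q = -(-11)*(-10)/6 = -⅙*110 = -55/3 ≈ -18.333)
w = 50563/27531 (w = 2 - (-55/3/95 - 110/(-161))/3 = 2 - (-55/3*1/95 - 110*(-1/161))/3 = 2 - (-11/57 + 110/161)/3 = 2 - ⅓*4499/9177 = 2 - 4499/27531 = 50563/27531 ≈ 1.8366)
K(F) = 4*F
w*60 + K(-11) = (50563/27531)*60 + 4*(-11) = 1011260/9177 - 44 = 607472/9177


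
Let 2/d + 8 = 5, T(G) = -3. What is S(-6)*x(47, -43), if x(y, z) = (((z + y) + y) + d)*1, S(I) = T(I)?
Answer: -151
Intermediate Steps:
d = -⅔ (d = 2/(-8 + 5) = 2/(-3) = 2*(-⅓) = -⅔ ≈ -0.66667)
S(I) = -3
x(y, z) = -⅔ + z + 2*y (x(y, z) = (((z + y) + y) - ⅔)*1 = (((y + z) + y) - ⅔)*1 = ((z + 2*y) - ⅔)*1 = (-⅔ + z + 2*y)*1 = -⅔ + z + 2*y)
S(-6)*x(47, -43) = -3*(-⅔ - 43 + 2*47) = -3*(-⅔ - 43 + 94) = -3*151/3 = -151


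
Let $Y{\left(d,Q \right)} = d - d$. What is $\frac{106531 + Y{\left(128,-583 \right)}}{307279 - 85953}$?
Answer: $\frac{106531}{221326} \approx 0.48133$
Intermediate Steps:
$Y{\left(d,Q \right)} = 0$
$\frac{106531 + Y{\left(128,-583 \right)}}{307279 - 85953} = \frac{106531 + 0}{307279 - 85953} = \frac{106531}{221326}$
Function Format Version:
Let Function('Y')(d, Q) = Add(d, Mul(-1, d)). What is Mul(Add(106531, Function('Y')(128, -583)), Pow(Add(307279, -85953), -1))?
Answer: Rational(106531, 221326) ≈ 0.48133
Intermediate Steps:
Function('Y')(d, Q) = 0
Mul(Add(106531, Function('Y')(128, -583)), Pow(Add(307279, -85953), -1)) = Mul(Add(106531, 0), Pow(Add(307279, -85953), -1)) = Mul(106531, Pow(221326, -1)) = Mul(106531, Rational(1, 221326)) = Rational(106531, 221326)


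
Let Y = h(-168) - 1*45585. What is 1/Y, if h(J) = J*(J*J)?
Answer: -1/4787217 ≈ -2.0889e-7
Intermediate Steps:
h(J) = J**3 (h(J) = J*J**2 = J**3)
Y = -4787217 (Y = (-168)**3 - 1*45585 = -4741632 - 45585 = -4787217)
1/Y = 1/(-4787217) = -1/4787217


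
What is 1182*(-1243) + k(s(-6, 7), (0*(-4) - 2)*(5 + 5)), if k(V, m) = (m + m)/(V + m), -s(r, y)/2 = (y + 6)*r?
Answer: -24976847/17 ≈ -1.4692e+6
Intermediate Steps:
s(r, y) = -2*r*(6 + y) (s(r, y) = -2*(y + 6)*r = -2*(6 + y)*r = -2*r*(6 + y))
k(V, m) = 2*m/(V + m) (k(V, m) = (2*m)/(V + m) = 2*m/(V + m))
1182*(-1243) + k(s(-6, 7), (0*(-4) - 2)*(5 + 5)) = 1182*(-1243) + 2*((0*(-4) - 2)*(5 + 5))/(-2*(-6)*(6 + 7) + (0*(-4) - 2)*(5 + 5)) = -1469226 + 2*((0 - 2)*10)/(-2*(-6)*13 + (0 - 2)*10) = -1469226 + 2*(-2*10)/(156 - 2*10) = -1469226 + 2*(-20)/(156 - 20) = -1469226 + 2*(-20)/136 = -1469226 + 2*(-20)*(1/136) = -1469226 - 5/17 = -24976847/17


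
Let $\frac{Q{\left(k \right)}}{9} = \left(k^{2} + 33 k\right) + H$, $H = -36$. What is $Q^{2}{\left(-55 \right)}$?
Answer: $111640356$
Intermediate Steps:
$Q{\left(k \right)} = -324 + 9 k^{2} + 297 k$ ($Q{\left(k \right)} = 9 \left(\left(k^{2} + 33 k\right) - 36\right) = 9 \left(-36 + k^{2} + 33 k\right) = -324 + 9 k^{2} + 297 k$)
$Q^{2}{\left(-55 \right)} = \left(-324 + 9 \left(-55\right)^{2} + 297 \left(-55\right)\right)^{2} = \left(-324 + 9 \cdot 3025 - 16335\right)^{2} = \left(-324 + 27225 - 16335\right)^{2} = 10566^{2} = 111640356$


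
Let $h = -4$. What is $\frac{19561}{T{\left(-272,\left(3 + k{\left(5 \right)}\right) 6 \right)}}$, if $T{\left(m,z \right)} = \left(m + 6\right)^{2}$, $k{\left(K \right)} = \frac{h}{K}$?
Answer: $\frac{19561}{70756} \approx 0.27646$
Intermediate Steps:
$k{\left(K \right)} = - \frac{4}{K}$
$T{\left(m,z \right)} = \left(6 + m\right)^{2}$
$\frac{19561}{T{\left(-272,\left(3 + k{\left(5 \right)}\right) 6 \right)}} = \frac{19561}{\left(6 - 272\right)^{2}} = \frac{19561}{\left(-266\right)^{2}} = \frac{19561}{70756}$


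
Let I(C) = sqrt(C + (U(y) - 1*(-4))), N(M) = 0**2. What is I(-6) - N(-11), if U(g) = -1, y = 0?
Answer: I*sqrt(3) ≈ 1.732*I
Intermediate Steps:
N(M) = 0
I(C) = sqrt(3 + C) (I(C) = sqrt(C + (-1 - 1*(-4))) = sqrt(C + (-1 + 4)) = sqrt(C + 3) = sqrt(3 + C))
I(-6) - N(-11) = sqrt(3 - 6) - 1*0 = sqrt(-3) + 0 = I*sqrt(3) + 0 = I*sqrt(3)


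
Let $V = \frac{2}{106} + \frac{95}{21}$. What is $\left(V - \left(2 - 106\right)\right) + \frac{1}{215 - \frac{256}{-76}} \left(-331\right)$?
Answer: $\frac{164744245}{1539279} \approx 107.03$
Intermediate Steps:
$V = \frac{5056}{1113}$ ($V = 2 \cdot \frac{1}{106} + 95 \cdot \frac{1}{21} = \frac{1}{53} + \frac{95}{21} = \frac{5056}{1113} \approx 4.5427$)
$\left(V - \left(2 - 106\right)\right) + \frac{1}{215 - \frac{256}{-76}} \left(-331\right) = \left(\frac{5056}{1113} - \left(2 - 106\right)\right) + \frac{1}{215 - \frac{256}{-76}} \left(-331\right) = \left(\frac{5056}{1113} - \left(2 - 106\right)\right) + \frac{1}{215 - - \frac{64}{19}} \left(-331\right) = \left(\frac{5056}{1113} - -104\right) + \frac{1}{215 + \frac{64}{19}} \left(-331\right) = \left(\frac{5056}{1113} + 104\right) + \frac{1}{\frac{4149}{19}} \left(-331\right) = \frac{120808}{1113} + \frac{19}{4149} \left(-331\right) = \frac{120808}{1113} - \frac{6289}{4149} = \frac{164744245}{1539279}$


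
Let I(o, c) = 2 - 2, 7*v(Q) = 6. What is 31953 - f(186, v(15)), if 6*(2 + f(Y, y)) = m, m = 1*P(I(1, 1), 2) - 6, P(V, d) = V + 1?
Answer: 191735/6 ≈ 31956.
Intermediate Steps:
v(Q) = 6/7 (v(Q) = (⅐)*6 = 6/7)
I(o, c) = 0
P(V, d) = 1 + V
m = -5 (m = 1*(1 + 0) - 6 = 1*1 - 6 = 1 - 6 = -5)
f(Y, y) = -17/6 (f(Y, y) = -2 + (⅙)*(-5) = -2 - ⅚ = -17/6)
31953 - f(186, v(15)) = 31953 - 1*(-17/6) = 31953 + 17/6 = 191735/6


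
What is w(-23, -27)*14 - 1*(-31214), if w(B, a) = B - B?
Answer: 31214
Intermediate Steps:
w(B, a) = 0
w(-23, -27)*14 - 1*(-31214) = 0*14 - 1*(-31214) = 0 + 31214 = 31214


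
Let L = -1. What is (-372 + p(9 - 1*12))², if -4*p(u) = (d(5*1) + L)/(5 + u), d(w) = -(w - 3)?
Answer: 8838729/64 ≈ 1.3811e+5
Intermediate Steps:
d(w) = 3 - w (d(w) = -(-3 + w) = 3 - w)
p(u) = 3/(4*(5 + u)) (p(u) = -((3 - 5) - 1)/(4*(5 + u)) = -(-2 - 1)/(4*(5 + u)) = -(-3)/(4*(5 + u)) = 3/(4*(5 + u)))
(-372 + p(9 - 1*12))² = (-372 + 3/(4*(5 + (9 - 1*12))))² = (-372 + 3/(4*(5 + (9 - 12))))² = (-372 + 3/(4*(5 - 3)))² = (-372 + (¾)/2)² = (-372 + (¾)*(½))² = (-372 + 3/8)² = (-2973/8)² = 8838729/64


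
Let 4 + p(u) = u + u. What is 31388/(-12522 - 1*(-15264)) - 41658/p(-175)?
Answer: 10444799/80889 ≈ 129.13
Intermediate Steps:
p(u) = -4 + 2*u (p(u) = -4 + (u + u) = -4 + 2*u)
31388/(-12522 - 1*(-15264)) - 41658/p(-175) = 31388/(-12522 - 1*(-15264)) - 41658/(-4 + 2*(-175)) = 31388/(-12522 + 15264) - 41658/(-4 - 350) = 31388/2742 - 41658/(-354) = 31388*(1/2742) - 41658*(-1/354) = 15694/1371 + 6943/59 = 10444799/80889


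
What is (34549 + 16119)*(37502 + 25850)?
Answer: 3209919136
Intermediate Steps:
(34549 + 16119)*(37502 + 25850) = 50668*63352 = 3209919136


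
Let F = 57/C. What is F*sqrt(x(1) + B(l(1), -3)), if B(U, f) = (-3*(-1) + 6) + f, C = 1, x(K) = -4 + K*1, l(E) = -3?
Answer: 57*sqrt(3) ≈ 98.727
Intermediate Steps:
x(K) = -4 + K
F = 57 (F = 57/1 = 57*1 = 57)
B(U, f) = 9 + f (B(U, f) = (3 + 6) + f = 9 + f)
F*sqrt(x(1) + B(l(1), -3)) = 57*sqrt((-4 + 1) + (9 - 3)) = 57*sqrt(-3 + 6) = 57*sqrt(3)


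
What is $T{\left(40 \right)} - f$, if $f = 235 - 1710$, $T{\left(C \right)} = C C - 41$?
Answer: $3034$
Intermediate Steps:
$T{\left(C \right)} = -41 + C^{2}$ ($T{\left(C \right)} = C^{2} - 41 = -41 + C^{2}$)
$f = -1475$
$T{\left(40 \right)} - f = \left(-41 + 40^{2}\right) - -1475 = \left(-41 + 1600\right) + 1475 = 1559 + 1475 = 3034$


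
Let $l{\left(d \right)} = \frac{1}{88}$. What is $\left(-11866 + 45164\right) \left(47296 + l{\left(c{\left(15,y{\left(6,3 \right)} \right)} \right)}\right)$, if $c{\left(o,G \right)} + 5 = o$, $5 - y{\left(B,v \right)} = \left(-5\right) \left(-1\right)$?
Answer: $\frac{69293953801}{44} \approx 1.5749 \cdot 10^{9}$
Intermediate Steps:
$y{\left(B,v \right)} = 0$ ($y{\left(B,v \right)} = 5 - \left(-5\right) \left(-1\right) = 5 - 5 = 0$)
$c{\left(o,G \right)} = -5 + o$
$l{\left(d \right)} = \frac{1}{88}$
$\left(-11866 + 45164\right) \left(47296 + l{\left(c{\left(15,y{\left(6,3 \right)} \right)} \right)}\right) = \left(-11866 + 45164\right) \left(47296 + \frac{1}{88}\right) = 33298 \cdot \frac{4162049}{88} = \frac{69293953801}{44}$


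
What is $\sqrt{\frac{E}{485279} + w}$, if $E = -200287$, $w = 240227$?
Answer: $\frac{3 \sqrt{6285814468049426}}{485279} \approx 490.13$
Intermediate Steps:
$\sqrt{\frac{E}{485279} + w} = \sqrt{- \frac{200287}{485279} + 240227} = \sqrt{\frac{116576918046}{485279}} = \frac{3 \sqrt{6285814468049426}}{485279}$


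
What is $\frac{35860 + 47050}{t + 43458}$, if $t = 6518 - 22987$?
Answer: $\frac{82910}{26989} \approx 3.072$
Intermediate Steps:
$t = -16469$ ($t = 6518 - 22987 = -16469$)
$\frac{35860 + 47050}{t + 43458} = \frac{35860 + 47050}{-16469 + 43458} = \frac{82910}{26989}$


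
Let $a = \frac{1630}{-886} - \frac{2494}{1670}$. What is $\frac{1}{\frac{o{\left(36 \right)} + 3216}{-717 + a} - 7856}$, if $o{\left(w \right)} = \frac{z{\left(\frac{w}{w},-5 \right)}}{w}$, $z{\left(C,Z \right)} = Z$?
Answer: $- \frac{9592373916}{75400513755851} \approx -0.00012722$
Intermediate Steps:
$o{\left(w \right)} = - \frac{5}{w}$
$a = - \frac{1232946}{369905}$ ($a = 1630 \left(- \frac{1}{886}\right) - \frac{1247}{835} = - \frac{815}{443} - \frac{1247}{835} = - \frac{1232946}{369905} \approx -3.3331$)
$\frac{1}{\frac{o{\left(36 \right)} + 3216}{-717 + a} - 7856} = \frac{1}{\frac{- \frac{5}{36} + 3216}{-717 - \frac{1232946}{369905}} - 7856} = \frac{1}{\frac{\left(-5\right) \frac{1}{36} + 3216}{- \frac{266454831}{369905}} - 7856} = \frac{1}{\left(- \frac{5}{36} + 3216\right) \left(- \frac{369905}{266454831}\right) - 7856} = \frac{1}{\frac{115771}{36} \left(- \frac{369905}{266454831}\right) - 7856} = \frac{1}{- \frac{42824271755}{9592373916} - 7856} = \frac{1}{- \frac{75400513755851}{9592373916}} = - \frac{9592373916}{75400513755851}$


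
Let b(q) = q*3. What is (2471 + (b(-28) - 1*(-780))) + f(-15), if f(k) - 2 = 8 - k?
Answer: 3192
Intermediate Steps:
f(k) = 10 - k (f(k) = 2 + (8 - k) = 10 - k)
b(q) = 3*q
(2471 + (b(-28) - 1*(-780))) + f(-15) = (2471 + (3*(-28) - 1*(-780))) + (10 - 1*(-15)) = (2471 + (-84 + 780)) + (10 + 15) = (2471 + 696) + 25 = 3167 + 25 = 3192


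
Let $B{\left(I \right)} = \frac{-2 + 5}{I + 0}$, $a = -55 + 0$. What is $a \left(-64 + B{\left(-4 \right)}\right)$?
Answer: $\frac{14245}{4} \approx 3561.3$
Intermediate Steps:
$a = -55$
$B{\left(I \right)} = \frac{3}{I}$
$a \left(-64 + B{\left(-4 \right)}\right) = - 55 \left(-64 + \frac{3}{-4}\right) = - 55 \left(-64 + 3 \left(- \frac{1}{4}\right)\right) = - 55 \left(-64 - \frac{3}{4}\right) = \left(-55\right) \left(- \frac{259}{4}\right) = \frac{14245}{4}$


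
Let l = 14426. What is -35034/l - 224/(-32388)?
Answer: -141431221/58403661 ≈ -2.4216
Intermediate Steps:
-35034/l - 224/(-32388) = -35034/14426 - 224/(-32388) = -35034*1/14426 - 224*(-1/32388) = -17517/7213 + 56/8097 = -141431221/58403661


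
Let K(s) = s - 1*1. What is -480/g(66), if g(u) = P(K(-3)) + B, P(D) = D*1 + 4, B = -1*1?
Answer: 480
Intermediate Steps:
K(s) = -1 + s (K(s) = s - 1 = -1 + s)
B = -1
P(D) = 4 + D (P(D) = D + 4 = 4 + D)
g(u) = -1 (g(u) = (4 + (-1 - 3)) - 1 = (4 - 4) - 1 = 0 - 1 = -1)
-480/g(66) = -480/(-1) = -480*(-1) = 480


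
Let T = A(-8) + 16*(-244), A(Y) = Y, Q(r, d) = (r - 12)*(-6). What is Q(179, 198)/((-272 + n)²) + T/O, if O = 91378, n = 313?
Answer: -49068414/76803209 ≈ -0.63888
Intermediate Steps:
Q(r, d) = 72 - 6*r (Q(r, d) = (-12 + r)*(-6) = 72 - 6*r)
T = -3912 (T = -8 + 16*(-244) = -8 - 3904 = -3912)
Q(179, 198)/((-272 + n)²) + T/O = (72 - 6*179)/((-272 + 313)²) - 3912/91378 = (72 - 1074)/(41²) - 3912*1/91378 = -1002/1681 - 1956/45689 = -49068414/76803209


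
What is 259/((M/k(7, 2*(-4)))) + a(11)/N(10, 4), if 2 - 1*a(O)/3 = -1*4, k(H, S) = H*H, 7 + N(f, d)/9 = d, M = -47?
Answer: -38167/141 ≈ -270.69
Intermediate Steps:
N(f, d) = -63 + 9*d
k(H, S) = H**2
a(O) = 18 (a(O) = 6 - (-3)*4 = 6 - 3*(-4) = 6 + 12 = 18)
259/((M/k(7, 2*(-4)))) + a(11)/N(10, 4) = 259/((-47/(7**2))) + 18/(-63 + 9*4) = 259/((-47/49)) + 18/(-63 + 36) = 259/((-47*1/49)) + 18/(-27) = 259/(-47/49) + 18*(-1/27) = 259*(-49/47) - 2/3 = -12691/47 - 2/3 = -38167/141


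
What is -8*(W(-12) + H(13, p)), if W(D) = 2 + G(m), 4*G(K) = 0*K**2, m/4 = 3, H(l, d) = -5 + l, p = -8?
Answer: -80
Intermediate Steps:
m = 12 (m = 4*3 = 12)
G(K) = 0 (G(K) = (0*K**2)/4 = (1/4)*0 = 0)
W(D) = 2 (W(D) = 2 + 0 = 2)
-8*(W(-12) + H(13, p)) = -8*(2 + (-5 + 13)) = -8*(2 + 8) = -8*10 = -80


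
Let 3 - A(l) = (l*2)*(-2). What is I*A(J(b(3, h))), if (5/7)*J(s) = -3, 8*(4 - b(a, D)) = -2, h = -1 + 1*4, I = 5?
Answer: -69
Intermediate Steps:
h = 3 (h = -1 + 4 = 3)
b(a, D) = 17/4 (b(a, D) = 4 - 1/8*(-2) = 4 + 1/4 = 17/4)
J(s) = -21/5 (J(s) = (7/5)*(-3) = -21/5)
A(l) = 3 + 4*l (A(l) = 3 - l*2*(-2) = 3 - 2*l*(-2) = 3 - (-4)*l = 3 + 4*l)
I*A(J(b(3, h))) = 5*(3 + 4*(-21/5)) = 5*(3 - 84/5) = 5*(-69/5) = -69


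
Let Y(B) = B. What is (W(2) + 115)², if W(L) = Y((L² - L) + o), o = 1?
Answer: 13924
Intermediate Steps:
W(L) = 1 + L² - L (W(L) = (L² - L) + 1 = 1 + L² - L)
(W(2) + 115)² = ((1 + 2² - 1*2) + 115)² = ((1 + 4 - 2) + 115)² = (3 + 115)² = 118² = 13924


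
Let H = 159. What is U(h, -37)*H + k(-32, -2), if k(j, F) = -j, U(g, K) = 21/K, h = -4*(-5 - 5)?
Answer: -2155/37 ≈ -58.243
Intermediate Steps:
h = 40 (h = -4*(-10) = 40)
U(h, -37)*H + k(-32, -2) = (21/(-37))*159 - 1*(-32) = (21*(-1/37))*159 + 32 = -21/37*159 + 32 = -3339/37 + 32 = -2155/37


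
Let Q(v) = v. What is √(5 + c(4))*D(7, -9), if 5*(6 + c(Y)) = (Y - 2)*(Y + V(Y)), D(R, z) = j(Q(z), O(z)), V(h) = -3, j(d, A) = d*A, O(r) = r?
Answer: 81*I*√15/5 ≈ 62.742*I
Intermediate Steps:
j(d, A) = A*d
D(R, z) = z² (D(R, z) = z*z = z²)
c(Y) = -6 + (-3 + Y)*(-2 + Y)/5 (c(Y) = -6 + ((Y - 2)*(Y - 3))/5 = -6 + ((-2 + Y)*(-3 + Y))/5 = -6 + ((-3 + Y)*(-2 + Y))/5 = -6 + (-3 + Y)*(-2 + Y)/5)
√(5 + c(4))*D(7, -9) = √(5 + (-24/5 - 1*4 + (⅕)*4²))*(-9)² = √(5 + (-24/5 - 4 + (⅕)*16))*81 = √(5 + (-24/5 - 4 + 16/5))*81 = √(5 - 28/5)*81 = √(-⅗)*81 = (I*√15/5)*81 = 81*I*√15/5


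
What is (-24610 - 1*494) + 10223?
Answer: -14881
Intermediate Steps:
(-24610 - 1*494) + 10223 = (-24610 - 494) + 10223 = -25104 + 10223 = -14881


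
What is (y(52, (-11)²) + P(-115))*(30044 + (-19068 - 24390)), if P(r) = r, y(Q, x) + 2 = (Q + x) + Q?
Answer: -1448712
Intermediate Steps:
y(Q, x) = -2 + x + 2*Q (y(Q, x) = -2 + ((Q + x) + Q) = -2 + (x + 2*Q) = -2 + x + 2*Q)
(y(52, (-11)²) + P(-115))*(30044 + (-19068 - 24390)) = ((-2 + (-11)² + 2*52) - 115)*(30044 + (-19068 - 24390)) = ((-2 + 121 + 104) - 115)*(30044 - 43458) = (223 - 115)*(-13414) = 108*(-13414) = -1448712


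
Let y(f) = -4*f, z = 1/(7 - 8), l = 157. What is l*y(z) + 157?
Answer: 785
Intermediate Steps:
z = -1 (z = 1/(-1) = -1)
l*y(z) + 157 = 157*(-4*(-1)) + 157 = 157*4 + 157 = 628 + 157 = 785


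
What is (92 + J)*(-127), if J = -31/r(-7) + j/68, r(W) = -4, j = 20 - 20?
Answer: -50673/4 ≈ -12668.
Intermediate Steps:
j = 0
J = 31/4 (J = -31/(-4) + 0/68 = -31*(-1/4) + 0*(1/68) = 31/4 + 0 = 31/4 ≈ 7.7500)
(92 + J)*(-127) = (92 + 31/4)*(-127) = (399/4)*(-127) = -50673/4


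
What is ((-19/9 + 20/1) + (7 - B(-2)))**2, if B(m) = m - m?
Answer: 50176/81 ≈ 619.46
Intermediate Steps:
B(m) = 0
((-19/9 + 20/1) + (7 - B(-2)))**2 = ((-19/9 + 20/1) + (7 - 1*0))**2 = ((-19*1/9 + 20*1) + (7 + 0))**2 = ((-19/9 + 20) + 7)**2 = (161/9 + 7)**2 = (224/9)**2 = 50176/81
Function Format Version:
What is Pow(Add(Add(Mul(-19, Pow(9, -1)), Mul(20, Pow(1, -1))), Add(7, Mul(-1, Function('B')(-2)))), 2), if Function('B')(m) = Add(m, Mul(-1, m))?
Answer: Rational(50176, 81) ≈ 619.46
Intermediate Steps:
Function('B')(m) = 0
Pow(Add(Add(Mul(-19, Pow(9, -1)), Mul(20, Pow(1, -1))), Add(7, Mul(-1, Function('B')(-2)))), 2) = Pow(Add(Add(Mul(-19, Pow(9, -1)), Mul(20, Pow(1, -1))), Add(7, Mul(-1, 0))), 2) = Pow(Add(Add(Mul(-19, Rational(1, 9)), Mul(20, 1)), Add(7, 0)), 2) = Pow(Add(Add(Rational(-19, 9), 20), 7), 2) = Pow(Add(Rational(161, 9), 7), 2) = Pow(Rational(224, 9), 2) = Rational(50176, 81)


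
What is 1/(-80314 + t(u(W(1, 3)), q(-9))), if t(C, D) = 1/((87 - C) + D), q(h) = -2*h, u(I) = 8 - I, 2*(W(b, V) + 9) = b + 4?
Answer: -181/14536832 ≈ -1.2451e-5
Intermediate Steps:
W(b, V) = -7 + b/2 (W(b, V) = -9 + (b + 4)/2 = -9 + (4 + b)/2 = -9 + (2 + b/2) = -7 + b/2)
t(C, D) = 1/(87 + D - C)
1/(-80314 + t(u(W(1, 3)), q(-9))) = 1/(-80314 + 1/(87 - 2*(-9) - (8 - (-7 + (½)*1)))) = 1/(-80314 + 1/(87 + 18 - (8 - (-7 + ½)))) = 1/(-80314 + 1/(87 + 18 - (8 - 1*(-13/2)))) = 1/(-80314 + 1/(87 + 18 - (8 + 13/2))) = 1/(-80314 + 1/(87 + 18 - 1*29/2)) = 1/(-80314 + 1/(87 + 18 - 29/2)) = 1/(-80314 + 1/(181/2)) = 1/(-80314 + 2/181) = 1/(-14536832/181) = -181/14536832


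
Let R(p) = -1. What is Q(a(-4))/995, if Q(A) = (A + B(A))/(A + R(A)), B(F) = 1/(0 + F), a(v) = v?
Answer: 17/19900 ≈ 0.00085427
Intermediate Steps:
B(F) = 1/F
Q(A) = (A + 1/A)/(-1 + A) (Q(A) = (A + 1/A)/(A - 1) = (A + 1/A)/(-1 + A))
Q(a(-4))/995 = ((1 + (-4)²)/((-4)*(-1 - 4)))/995 = -¼*(1 + 16)/(-5)*(1/995) = -¼*(-⅕)*17*(1/995) = (17/20)*(1/995) = 17/19900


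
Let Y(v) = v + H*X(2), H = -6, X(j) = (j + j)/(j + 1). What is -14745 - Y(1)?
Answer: -14738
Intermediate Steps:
X(j) = 2*j/(1 + j) (X(j) = (2*j)/(1 + j) = 2*j/(1 + j))
Y(v) = -8 + v (Y(v) = v - 12*2/(1 + 2) = v - 12*2/3 = v - 6*4/3 = v - 8 = -8 + v)
-14745 - Y(1) = -14745 - (-8 + 1) = -14745 - 1*(-7) = -14745 + 7 = -14738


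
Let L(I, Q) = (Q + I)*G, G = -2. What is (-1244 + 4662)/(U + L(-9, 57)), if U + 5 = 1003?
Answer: 1709/451 ≈ 3.7894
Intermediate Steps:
U = 998 (U = -5 + 1003 = 998)
L(I, Q) = -2*I - 2*Q (L(I, Q) = (Q + I)*(-2) = (I + Q)*(-2) = -2*I - 2*Q)
(-1244 + 4662)/(U + L(-9, 57)) = (-1244 + 4662)/(998 + (-2*(-9) - 2*57)) = 3418/(998 + (18 - 114)) = 3418/(998 - 96) = 3418/902 = 3418*(1/902) = 1709/451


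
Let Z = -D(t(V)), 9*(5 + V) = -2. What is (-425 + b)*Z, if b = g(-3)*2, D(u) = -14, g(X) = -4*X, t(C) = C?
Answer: -5614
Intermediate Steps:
V = -47/9 (V = -5 + (⅑)*(-2) = -5 - 2/9 = -47/9 ≈ -5.2222)
Z = 14 (Z = -1*(-14) = 14)
b = 24 (b = -4*(-3)*2 = 12*2 = 24)
(-425 + b)*Z = (-425 + 24)*14 = -401*14 = -5614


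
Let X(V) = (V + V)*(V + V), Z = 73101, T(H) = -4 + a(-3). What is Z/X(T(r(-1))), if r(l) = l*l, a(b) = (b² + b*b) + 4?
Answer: 24367/432 ≈ 56.405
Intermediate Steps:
a(b) = 4 + 2*b² (a(b) = (b² + b²) + 4 = 2*b² + 4 = 4 + 2*b²)
r(l) = l²
T(H) = 18 (T(H) = -4 + (4 + 2*(-3)²) = -4 + (4 + 2*9) = -4 + (4 + 18) = -4 + 22 = 18)
X(V) = 4*V² (X(V) = (2*V)*(2*V) = 4*V²)
Z/X(T(r(-1))) = 73101/((4*18²)) = 73101/((4*324)) = 73101/1296 = 73101*(1/1296) = 24367/432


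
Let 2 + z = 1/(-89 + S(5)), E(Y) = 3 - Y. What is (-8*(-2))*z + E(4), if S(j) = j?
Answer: -697/21 ≈ -33.190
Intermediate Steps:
z = -169/84 (z = -2 + 1/(-89 + 5) = -2 + 1/(-84) = -2 - 1/84 = -169/84 ≈ -2.0119)
(-8*(-2))*z + E(4) = -8*(-2)*(-169/84) + (3 - 1*4) = 16*(-169/84) + (3 - 4) = -676/21 - 1 = -697/21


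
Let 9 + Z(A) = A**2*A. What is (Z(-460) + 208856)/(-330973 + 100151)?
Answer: 97127153/230822 ≈ 420.79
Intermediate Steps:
Z(A) = -9 + A**3 (Z(A) = -9 + A**2*A = -9 + A**3)
(Z(-460) + 208856)/(-330973 + 100151) = ((-9 + (-460)**3) + 208856)/(-330973 + 100151) = ((-9 - 97336000) + 208856)/(-230822) = (-97336009 + 208856)*(-1/230822) = -97127153*(-1/230822) = 97127153/230822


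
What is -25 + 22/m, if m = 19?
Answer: -453/19 ≈ -23.842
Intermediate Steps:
-25 + 22/m = -25 + 22/19 = -453/19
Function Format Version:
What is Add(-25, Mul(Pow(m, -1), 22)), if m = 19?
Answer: Rational(-453, 19) ≈ -23.842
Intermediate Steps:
Add(-25, Mul(Pow(m, -1), 22)) = Add(-25, Mul(Pow(19, -1), 22)) = Add(-25, Mul(Rational(1, 19), 22)) = Add(-25, Rational(22, 19)) = Rational(-453, 19)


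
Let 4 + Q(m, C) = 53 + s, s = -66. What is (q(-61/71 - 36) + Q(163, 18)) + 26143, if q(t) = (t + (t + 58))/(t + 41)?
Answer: 1279988/49 ≈ 26122.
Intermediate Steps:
Q(m, C) = -17 (Q(m, C) = -4 + (53 - 66) = -4 - 13 = -17)
q(t) = (58 + 2*t)/(41 + t) (q(t) = (t + (58 + t))/(41 + t) = (58 + 2*t)/(41 + t))
(q(-61/71 - 36) + Q(163, 18)) + 26143 = (2*(29 + (-61/71 - 36))/(41 + (-61/71 - 36)) - 17) + 26143 = (2*(29 - 2617/71)/(41 - 2617/71) - 17) + 26143 = (2*(-558/71)/(294/71) - 17) + 26143 = (2*(71/294)*(-558/71) - 17) + 26143 = (-186/49 - 17) + 26143 = -1019/49 + 26143 = 1279988/49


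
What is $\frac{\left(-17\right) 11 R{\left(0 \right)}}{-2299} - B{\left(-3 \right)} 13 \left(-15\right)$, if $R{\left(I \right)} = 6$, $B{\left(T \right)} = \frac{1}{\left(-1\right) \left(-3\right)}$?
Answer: $\frac{13687}{209} \approx 65.488$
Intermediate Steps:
$B{\left(T \right)} = \frac{1}{3}$
$\frac{\left(-17\right) 11 R{\left(0 \right)}}{-2299} - B{\left(-3 \right)} 13 \left(-15\right) = \frac{\left(-17\right) 11 \cdot 6}{-2299} - \frac{1}{3} \cdot 13 \left(-15\right) = \left(-187\right) 6 \left(- \frac{1}{2299}\right) - \frac{13}{3} \left(-15\right) = \left(-1122\right) \left(- \frac{1}{2299}\right) - -65 = \frac{102}{209} + 65 = \frac{13687}{209}$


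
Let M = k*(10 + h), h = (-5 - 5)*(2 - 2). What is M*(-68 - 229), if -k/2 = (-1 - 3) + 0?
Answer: -23760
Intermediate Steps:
k = 8 (k = -2*((-1 - 3) + 0) = -2*(-4 + 0) = -2*(-4) = 8)
h = 0 (h = -10*0 = 0)
M = 80 (M = 8*(10 + 0) = 8*10 = 80)
M*(-68 - 229) = 80*(-68 - 229) = 80*(-297) = -23760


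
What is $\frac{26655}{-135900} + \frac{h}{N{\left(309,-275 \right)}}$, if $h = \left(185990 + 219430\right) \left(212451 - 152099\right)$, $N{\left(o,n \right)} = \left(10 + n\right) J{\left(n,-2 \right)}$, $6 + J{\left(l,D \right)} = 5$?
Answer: $\frac{44335848911899}{480180} \approx 9.2332 \cdot 10^{7}$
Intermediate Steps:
$J{\left(l,D \right)} = -1$ ($J{\left(l,D \right)} = -6 + 5 = -1$)
$N{\left(o,n \right)} = -10 - n$ ($N{\left(o,n \right)} = \left(10 + n\right) \left(-1\right) = -10 - n$)
$h = 24467907840$ ($h = 405420 \cdot 60352 = 24467907840$)
$\frac{26655}{-135900} + \frac{h}{N{\left(309,-275 \right)}} = \frac{26655}{-135900} + \frac{24467907840}{-10 - -275} = 26655 \left(- \frac{1}{135900}\right) + \frac{24467907840}{-10 + 275} = - \frac{1777}{9060} + \frac{24467907840}{265} = - \frac{1777}{9060} + 24467907840 \cdot \frac{1}{265} = - \frac{1777}{9060} + \frac{4893581568}{53} = \frac{44335848911899}{480180}$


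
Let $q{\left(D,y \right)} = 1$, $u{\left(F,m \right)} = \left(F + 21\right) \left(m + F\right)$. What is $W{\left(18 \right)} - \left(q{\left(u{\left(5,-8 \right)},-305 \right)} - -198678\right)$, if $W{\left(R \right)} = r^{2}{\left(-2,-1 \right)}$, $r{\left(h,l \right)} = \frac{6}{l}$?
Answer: $-198643$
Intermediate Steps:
$u{\left(F,m \right)} = \left(21 + F\right) \left(F + m\right)$
$W{\left(R \right)} = 36$ ($W{\left(R \right)} = \left(\frac{6}{-1}\right)^{2} = \left(6 \left(-1\right)\right)^{2} = \left(-6\right)^{2} = 36$)
$W{\left(18 \right)} - \left(q{\left(u{\left(5,-8 \right)},-305 \right)} - -198678\right) = 36 - \left(1 - -198678\right) = 36 - \left(1 + 198678\right) = 36 - 198679 = -198643$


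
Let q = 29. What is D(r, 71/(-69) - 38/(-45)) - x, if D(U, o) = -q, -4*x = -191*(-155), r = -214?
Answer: 29489/4 ≈ 7372.3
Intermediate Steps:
x = -29605/4 (x = -(-191)*(-155)/4 = -¼*29605 = -29605/4 ≈ -7401.3)
D(U, o) = -29 (D(U, o) = -1*29 = -29)
D(r, 71/(-69) - 38/(-45)) - x = -29 - 1*(-29605/4) = -29 + 29605/4 = 29489/4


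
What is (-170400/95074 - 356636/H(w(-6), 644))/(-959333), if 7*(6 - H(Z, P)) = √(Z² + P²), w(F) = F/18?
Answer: -44542044022872/169497925698638929 - 37446780*√149305/3565599968417 ≈ -0.0043209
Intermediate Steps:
w(F) = F/18 (w(F) = F*(1/18) = F/18)
H(Z, P) = 6 - √(P² + Z²)/7 (H(Z, P) = 6 - √(Z² + P²)/7 = 6 - √(P² + Z²)/7)
(-170400/95074 - 356636/H(w(-6), 644))/(-959333) = (-170400/95074 - 356636/(6 - √(644² + ((1/18)*(-6))²)/7))/(-959333) = (-170400*1/95074 - 356636/(6 - √(414736 + (-⅓)²)/7))*(-1/959333) = (-85200/47537 - 356636/(6 - √(414736 + ⅑)/7))*(-1/959333) = (-85200/47537 - 356636/(6 - 5*√149305/21))*(-1/959333) = 85200/45603812821 + 356636/(959333*(6 - 5*√149305/21))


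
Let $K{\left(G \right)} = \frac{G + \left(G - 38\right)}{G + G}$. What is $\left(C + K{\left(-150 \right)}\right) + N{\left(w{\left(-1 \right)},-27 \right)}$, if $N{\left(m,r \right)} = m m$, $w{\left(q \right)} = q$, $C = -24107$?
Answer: $- \frac{3615731}{150} \approx -24105.0$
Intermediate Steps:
$N{\left(m,r \right)} = m^{2}$
$K{\left(G \right)} = \frac{-38 + 2 G}{2 G}$ ($K{\left(G \right)} = \frac{G + \left(G - 38\right)}{2 G} = \left(G + \left(-38 + G\right)\right) \frac{1}{2 G} = \left(-38 + 2 G\right) \frac{1}{2 G} = \frac{-38 + 2 G}{2 G}$)
$\left(C + K{\left(-150 \right)}\right) + N{\left(w{\left(-1 \right)},-27 \right)} = \left(-24107 + \frac{-19 - 150}{-150}\right) + \left(-1\right)^{2} = \left(-24107 - - \frac{169}{150}\right) + 1 = \left(-24107 + \frac{169}{150}\right) + 1 = - \frac{3615881}{150} + 1 = - \frac{3615731}{150}$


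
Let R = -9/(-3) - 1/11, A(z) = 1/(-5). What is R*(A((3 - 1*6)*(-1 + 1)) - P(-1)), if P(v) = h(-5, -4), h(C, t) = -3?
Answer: 448/55 ≈ 8.1454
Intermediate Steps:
P(v) = -3
A(z) = -⅕
R = 32/11 (R = -9*(-⅓) - 1*1/11 = 3 - 1/11 = 32/11 ≈ 2.9091)
R*(A((3 - 1*6)*(-1 + 1)) - P(-1)) = 32*(-⅕ - 1*(-3))/11 = 32*(-⅕ + 3)/11 = (32/11)*(14/5) = 448/55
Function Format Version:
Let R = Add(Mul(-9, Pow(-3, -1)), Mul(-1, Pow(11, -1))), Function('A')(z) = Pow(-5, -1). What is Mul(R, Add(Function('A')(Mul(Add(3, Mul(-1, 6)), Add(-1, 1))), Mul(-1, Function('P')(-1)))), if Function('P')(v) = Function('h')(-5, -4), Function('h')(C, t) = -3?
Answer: Rational(448, 55) ≈ 8.1454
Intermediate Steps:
Function('P')(v) = -3
Function('A')(z) = Rational(-1, 5)
R = Rational(32, 11) (R = Add(Mul(-9, Rational(-1, 3)), Mul(-1, Rational(1, 11))) = Add(3, Rational(-1, 11)) = Rational(32, 11) ≈ 2.9091)
Mul(R, Add(Function('A')(Mul(Add(3, Mul(-1, 6)), Add(-1, 1))), Mul(-1, Function('P')(-1)))) = Mul(Rational(32, 11), Add(Rational(-1, 5), Mul(-1, -3))) = Mul(Rational(32, 11), Add(Rational(-1, 5), 3)) = Mul(Rational(32, 11), Rational(14, 5)) = Rational(448, 55)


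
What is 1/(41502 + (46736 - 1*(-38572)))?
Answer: 1/126810 ≈ 7.8858e-6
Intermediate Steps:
1/(41502 + (46736 - 1*(-38572))) = 1/(41502 + (46736 + 38572)) = 1/(41502 + 85308) = 1/126810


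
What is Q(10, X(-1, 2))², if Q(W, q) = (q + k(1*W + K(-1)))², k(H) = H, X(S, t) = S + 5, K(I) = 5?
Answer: 130321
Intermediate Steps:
X(S, t) = 5 + S
Q(W, q) = (5 + W + q)² (Q(W, q) = (q + (1*W + 5))² = (q + (W + 5))² = (q + (5 + W))² = (5 + W + q)²)
Q(10, X(-1, 2))² = ((5 + 10 + (5 - 1))²)² = ((5 + 10 + 4)²)² = (19²)² = 361² = 130321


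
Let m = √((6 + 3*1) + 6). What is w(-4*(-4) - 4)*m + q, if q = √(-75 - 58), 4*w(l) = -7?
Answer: -7*√15/4 + I*√133 ≈ -6.7777 + 11.533*I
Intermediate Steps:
w(l) = -7/4 (w(l) = (¼)*(-7) = -7/4)
q = I*√133 (q = √(-133) = I*√133 ≈ 11.533*I)
m = √15 (m = √((6 + 3) + 6) = √(9 + 6) = √15 ≈ 3.8730)
w(-4*(-4) - 4)*m + q = -7*√15/4 + I*√133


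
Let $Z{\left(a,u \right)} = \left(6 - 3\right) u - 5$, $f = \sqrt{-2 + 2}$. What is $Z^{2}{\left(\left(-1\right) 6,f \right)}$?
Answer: $25$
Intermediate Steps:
$f = 0$ ($f = \sqrt{0} = 0$)
$Z{\left(a,u \right)} = -5 + 3 u$ ($Z{\left(a,u \right)} = \left(6 - 3\right) u - 5 = 3 u - 5 = -5 + 3 u$)
$Z^{2}{\left(\left(-1\right) 6,f \right)} = \left(-5 + 3 \cdot 0\right)^{2} = \left(-5 + 0\right)^{2} = \left(-5\right)^{2} = 25$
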